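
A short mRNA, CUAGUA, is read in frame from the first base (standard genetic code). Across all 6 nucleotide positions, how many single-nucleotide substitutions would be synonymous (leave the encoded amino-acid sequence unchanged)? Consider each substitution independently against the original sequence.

7

Codon 1 (CUA, Leu): 4 synonymous substitutions.
Codon 2 (GUA, Val): 3 synonymous substitutions.
Total: 4 + 3 = 7.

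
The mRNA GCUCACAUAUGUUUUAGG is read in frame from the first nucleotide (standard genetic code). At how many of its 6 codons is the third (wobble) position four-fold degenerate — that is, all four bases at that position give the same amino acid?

1

Codon 1 GCU (Ala): third position 4-fold.
Codon 2 CAC (His): third position 2-fold.
Codon 3 AUA (Ile): third position 3-fold.
Codon 4 UGU (Cys): third position 2-fold.
Codon 5 UUU (Phe): third position 2-fold.
Codon 6 AGG (Arg): third position 2-fold.
Four-fold degenerate third positions: 1.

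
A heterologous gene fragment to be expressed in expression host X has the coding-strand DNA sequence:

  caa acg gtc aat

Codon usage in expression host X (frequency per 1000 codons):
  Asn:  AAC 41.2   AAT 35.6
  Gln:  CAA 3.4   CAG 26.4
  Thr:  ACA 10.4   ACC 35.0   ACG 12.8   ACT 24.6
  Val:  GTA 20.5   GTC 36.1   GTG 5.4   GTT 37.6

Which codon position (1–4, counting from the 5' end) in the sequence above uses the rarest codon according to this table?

1

Codon 1 CAA (Gln): 3.4 per 1000.
Codon 2 ACG (Thr): 12.8 per 1000.
Codon 3 GTC (Val): 36.1 per 1000.
Codon 4 AAT (Asn): 35.6 per 1000.
Lowest frequency is 3.4 at codon 1.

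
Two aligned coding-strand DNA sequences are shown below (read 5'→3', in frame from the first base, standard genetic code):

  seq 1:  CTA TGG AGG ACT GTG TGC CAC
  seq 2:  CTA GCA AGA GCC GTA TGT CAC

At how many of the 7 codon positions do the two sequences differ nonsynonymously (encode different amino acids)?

Codon 1: CTA Leu / CTA Leu — identical.
Codon 2: TGG Trp / GCA Ala — nonsynonymous.
Codon 3: AGG Arg / AGA Arg — synonymous.
Codon 4: ACT Thr / GCC Ala — nonsynonymous.
Codon 5: GTG Val / GTA Val — synonymous.
Codon 6: TGC Cys / TGT Cys — synonymous.
Codon 7: CAC His / CAC His — identical.
Nonsynonymous differences: 2.

2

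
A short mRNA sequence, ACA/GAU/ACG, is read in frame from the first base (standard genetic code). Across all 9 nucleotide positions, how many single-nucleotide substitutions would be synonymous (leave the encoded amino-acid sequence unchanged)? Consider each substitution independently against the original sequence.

Codon 1 (ACA, Thr): 3 synonymous substitutions.
Codon 2 (GAU, Asp): 1 synonymous substitution.
Codon 3 (ACG, Thr): 3 synonymous substitutions.
Total: 3 + 1 + 3 = 7.

7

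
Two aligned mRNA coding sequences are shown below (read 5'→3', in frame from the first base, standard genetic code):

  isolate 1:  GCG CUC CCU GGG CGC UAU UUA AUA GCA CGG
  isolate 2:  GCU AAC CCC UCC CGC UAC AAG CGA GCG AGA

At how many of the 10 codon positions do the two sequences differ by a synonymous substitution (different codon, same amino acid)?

Codon 1: GCG Ala / GCU Ala — synonymous.
Codon 2: CUC Leu / AAC Asn — nonsynonymous.
Codon 3: CCU Pro / CCC Pro — synonymous.
Codon 4: GGG Gly / UCC Ser — nonsynonymous.
Codon 5: CGC Arg / CGC Arg — identical.
Codon 6: UAU Tyr / UAC Tyr — synonymous.
Codon 7: UUA Leu / AAG Lys — nonsynonymous.
Codon 8: AUA Ile / CGA Arg — nonsynonymous.
Codon 9: GCA Ala / GCG Ala — synonymous.
Codon 10: CGG Arg / AGA Arg — synonymous.
Synonymous differences: 5.

5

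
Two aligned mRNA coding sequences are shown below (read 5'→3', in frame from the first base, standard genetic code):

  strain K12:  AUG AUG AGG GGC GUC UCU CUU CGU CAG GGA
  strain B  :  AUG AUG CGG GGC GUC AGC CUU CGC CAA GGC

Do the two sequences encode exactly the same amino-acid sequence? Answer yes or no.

Codon 1: AUG Met / AUG Met — identical.
Codon 2: AUG Met / AUG Met — identical.
Codon 3: AGG Arg / CGG Arg — synonymous.
Codon 4: GGC Gly / GGC Gly — identical.
Codon 5: GUC Val / GUC Val — identical.
Codon 6: UCU Ser / AGC Ser — synonymous.
Codon 7: CUU Leu / CUU Leu — identical.
Codon 8: CGU Arg / CGC Arg — synonymous.
Codon 9: CAG Gln / CAA Gln — synonymous.
Codon 10: GGA Gly / GGC Gly — synonymous.
Nonsynonymous differences: 0 → same protein.

yes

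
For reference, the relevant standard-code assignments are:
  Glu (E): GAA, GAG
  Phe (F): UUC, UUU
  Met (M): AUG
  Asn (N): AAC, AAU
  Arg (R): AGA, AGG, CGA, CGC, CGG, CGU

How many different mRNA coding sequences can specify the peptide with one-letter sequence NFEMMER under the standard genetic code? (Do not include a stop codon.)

96

Asn: 2 codons.
Phe: 2 codons.
Glu: 2 codons.
Met: 1 codon.
Met: 1 codon.
Glu: 2 codons.
Arg: 6 codons.
2 × 2 × 2 × 1 × 1 × 2 × 6 = 96.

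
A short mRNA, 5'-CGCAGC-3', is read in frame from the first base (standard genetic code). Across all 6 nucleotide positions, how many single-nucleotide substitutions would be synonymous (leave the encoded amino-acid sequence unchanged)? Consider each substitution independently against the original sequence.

4

Codon 1 (CGC, Arg): 3 synonymous substitutions.
Codon 2 (AGC, Ser): 1 synonymous substitution.
Total: 3 + 1 = 4.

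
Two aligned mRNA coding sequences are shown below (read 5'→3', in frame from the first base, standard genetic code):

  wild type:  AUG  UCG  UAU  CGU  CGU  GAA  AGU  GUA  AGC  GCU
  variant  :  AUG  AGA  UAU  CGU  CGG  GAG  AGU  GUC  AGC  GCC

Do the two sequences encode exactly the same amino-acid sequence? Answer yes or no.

Codon 1: AUG Met / AUG Met — identical.
Codon 2: UCG Ser / AGA Arg — nonsynonymous.
Codon 3: UAU Tyr / UAU Tyr — identical.
Codon 4: CGU Arg / CGU Arg — identical.
Codon 5: CGU Arg / CGG Arg — synonymous.
Codon 6: GAA Glu / GAG Glu — synonymous.
Codon 7: AGU Ser / AGU Ser — identical.
Codon 8: GUA Val / GUC Val — synonymous.
Codon 9: AGC Ser / AGC Ser — identical.
Codon 10: GCU Ala / GCC Ala — synonymous.
Nonsynonymous differences: 1 → different protein.

no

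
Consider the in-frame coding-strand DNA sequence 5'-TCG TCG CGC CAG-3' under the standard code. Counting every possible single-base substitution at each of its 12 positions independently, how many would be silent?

Codon 1 (TCG, Ser): 3 synonymous substitutions.
Codon 2 (TCG, Ser): 3 synonymous substitutions.
Codon 3 (CGC, Arg): 3 synonymous substitutions.
Codon 4 (CAG, Gln): 1 synonymous substitution.
Total: 3 + 3 + 3 + 1 = 10.

10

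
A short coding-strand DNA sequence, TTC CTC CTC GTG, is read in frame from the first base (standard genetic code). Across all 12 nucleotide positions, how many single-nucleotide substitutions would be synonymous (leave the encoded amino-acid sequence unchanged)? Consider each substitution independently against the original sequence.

Codon 1 (TTC, Phe): 1 synonymous substitution.
Codon 2 (CTC, Leu): 3 synonymous substitutions.
Codon 3 (CTC, Leu): 3 synonymous substitutions.
Codon 4 (GTG, Val): 3 synonymous substitutions.
Total: 1 + 3 + 3 + 3 = 10.

10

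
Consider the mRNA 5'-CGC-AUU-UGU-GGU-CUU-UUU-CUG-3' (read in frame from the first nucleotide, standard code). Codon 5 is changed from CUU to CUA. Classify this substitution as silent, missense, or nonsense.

Position 15 falls in codon 5: CUU → Leu.
After the substitution the codon is CUA → Leu.
Both encode Leu, so the change is synonymous.

silent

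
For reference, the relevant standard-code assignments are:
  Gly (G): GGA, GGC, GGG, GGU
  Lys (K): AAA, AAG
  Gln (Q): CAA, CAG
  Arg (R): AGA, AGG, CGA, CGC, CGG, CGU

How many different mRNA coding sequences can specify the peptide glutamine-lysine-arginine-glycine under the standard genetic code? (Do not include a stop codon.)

96

Gln: 2 codons.
Lys: 2 codons.
Arg: 6 codons.
Gly: 4 codons.
2 × 2 × 6 × 4 = 96.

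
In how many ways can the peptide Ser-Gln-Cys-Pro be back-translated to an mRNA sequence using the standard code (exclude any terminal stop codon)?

Ser: 6 codons.
Gln: 2 codons.
Cys: 2 codons.
Pro: 4 codons.
6 × 2 × 2 × 4 = 96.

96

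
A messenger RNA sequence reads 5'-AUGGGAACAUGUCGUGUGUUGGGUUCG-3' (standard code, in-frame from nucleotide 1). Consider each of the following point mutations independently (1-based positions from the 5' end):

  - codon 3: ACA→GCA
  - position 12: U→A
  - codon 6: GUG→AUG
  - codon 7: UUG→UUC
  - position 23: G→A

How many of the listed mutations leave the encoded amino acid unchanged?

Codon 3: ACA (Thr) → GCA (Ala) — missense.
Codon 4: UGU (Cys) → UGA (Stop) — nonsense.
Codon 6: GUG (Val) → AUG (Met) — missense.
Codon 7: UUG (Leu) → UUC (Phe) — missense.
Codon 8: GGU (Gly) → GAU (Asp) — missense.
Synonymous: 0 of 5.

0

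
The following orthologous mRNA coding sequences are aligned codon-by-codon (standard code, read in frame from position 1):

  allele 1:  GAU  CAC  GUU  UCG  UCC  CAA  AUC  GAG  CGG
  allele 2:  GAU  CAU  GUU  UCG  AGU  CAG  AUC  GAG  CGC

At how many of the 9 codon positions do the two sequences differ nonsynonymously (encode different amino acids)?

0

Codon 1: GAU Asp / GAU Asp — identical.
Codon 2: CAC His / CAU His — synonymous.
Codon 3: GUU Val / GUU Val — identical.
Codon 4: UCG Ser / UCG Ser — identical.
Codon 5: UCC Ser / AGU Ser — synonymous.
Codon 6: CAA Gln / CAG Gln — synonymous.
Codon 7: AUC Ile / AUC Ile — identical.
Codon 8: GAG Glu / GAG Glu — identical.
Codon 9: CGG Arg / CGC Arg — synonymous.
Nonsynonymous differences: 0.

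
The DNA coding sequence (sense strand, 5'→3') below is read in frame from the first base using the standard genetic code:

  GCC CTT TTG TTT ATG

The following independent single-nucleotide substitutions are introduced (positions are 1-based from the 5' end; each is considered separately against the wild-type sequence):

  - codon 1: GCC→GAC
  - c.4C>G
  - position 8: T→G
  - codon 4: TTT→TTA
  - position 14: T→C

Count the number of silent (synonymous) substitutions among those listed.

Codon 1: GCC (Ala) → GAC (Asp) — missense.
Codon 2: CTT (Leu) → GTT (Val) — missense.
Codon 3: TTG (Leu) → TGG (Trp) — missense.
Codon 4: TTT (Phe) → TTA (Leu) — missense.
Codon 5: ATG (Met) → ACG (Thr) — missense.
Synonymous: 0 of 5.

0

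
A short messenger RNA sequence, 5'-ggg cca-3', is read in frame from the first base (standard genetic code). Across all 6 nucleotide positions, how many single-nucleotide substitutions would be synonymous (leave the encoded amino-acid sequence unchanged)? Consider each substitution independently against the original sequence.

6

Codon 1 (GGG, Gly): 3 synonymous substitutions.
Codon 2 (CCA, Pro): 3 synonymous substitutions.
Total: 3 + 3 = 6.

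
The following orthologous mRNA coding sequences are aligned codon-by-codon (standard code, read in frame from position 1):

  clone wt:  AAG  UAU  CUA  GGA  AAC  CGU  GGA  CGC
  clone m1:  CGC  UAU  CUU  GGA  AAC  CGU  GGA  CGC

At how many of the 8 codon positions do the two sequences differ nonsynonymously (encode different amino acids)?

Codon 1: AAG Lys / CGC Arg — nonsynonymous.
Codon 2: UAU Tyr / UAU Tyr — identical.
Codon 3: CUA Leu / CUU Leu — synonymous.
Codon 4: GGA Gly / GGA Gly — identical.
Codon 5: AAC Asn / AAC Asn — identical.
Codon 6: CGU Arg / CGU Arg — identical.
Codon 7: GGA Gly / GGA Gly — identical.
Codon 8: CGC Arg / CGC Arg — identical.
Nonsynonymous differences: 1.

1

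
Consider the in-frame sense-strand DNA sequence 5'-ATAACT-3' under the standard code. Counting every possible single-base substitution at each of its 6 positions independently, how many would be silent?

5

Codon 1 (ATA, Ile): 2 synonymous substitutions.
Codon 2 (ACT, Thr): 3 synonymous substitutions.
Total: 2 + 3 = 5.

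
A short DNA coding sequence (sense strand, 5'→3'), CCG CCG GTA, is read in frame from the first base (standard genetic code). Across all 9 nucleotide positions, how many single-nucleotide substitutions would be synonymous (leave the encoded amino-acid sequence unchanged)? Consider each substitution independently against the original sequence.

Codon 1 (CCG, Pro): 3 synonymous substitutions.
Codon 2 (CCG, Pro): 3 synonymous substitutions.
Codon 3 (GTA, Val): 3 synonymous substitutions.
Total: 3 + 3 + 3 = 9.

9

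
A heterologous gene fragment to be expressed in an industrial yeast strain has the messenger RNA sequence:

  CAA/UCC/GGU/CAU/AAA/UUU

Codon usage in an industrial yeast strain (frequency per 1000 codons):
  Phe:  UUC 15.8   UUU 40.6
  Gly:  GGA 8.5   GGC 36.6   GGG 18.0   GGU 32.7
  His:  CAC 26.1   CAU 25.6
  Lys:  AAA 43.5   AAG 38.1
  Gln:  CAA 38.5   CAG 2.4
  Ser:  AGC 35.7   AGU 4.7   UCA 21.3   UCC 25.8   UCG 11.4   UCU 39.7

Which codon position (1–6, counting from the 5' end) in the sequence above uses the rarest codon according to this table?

4

Codon 1 CAA (Gln): 38.5 per 1000.
Codon 2 UCC (Ser): 25.8 per 1000.
Codon 3 GGU (Gly): 32.7 per 1000.
Codon 4 CAU (His): 25.6 per 1000.
Codon 5 AAA (Lys): 43.5 per 1000.
Codon 6 UUU (Phe): 40.6 per 1000.
Lowest frequency is 25.6 at codon 4.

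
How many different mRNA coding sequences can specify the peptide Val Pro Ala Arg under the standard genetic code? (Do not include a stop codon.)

384

Val: 4 codons.
Pro: 4 codons.
Ala: 4 codons.
Arg: 6 codons.
4 × 4 × 4 × 6 = 384.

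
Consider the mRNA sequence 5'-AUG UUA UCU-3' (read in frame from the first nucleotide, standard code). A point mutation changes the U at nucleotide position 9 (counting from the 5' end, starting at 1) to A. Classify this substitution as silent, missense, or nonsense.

silent

Position 9 falls in codon 3: UCU → Ser.
After the substitution the codon is UCA → Ser.
Both encode Ser, so the change is synonymous.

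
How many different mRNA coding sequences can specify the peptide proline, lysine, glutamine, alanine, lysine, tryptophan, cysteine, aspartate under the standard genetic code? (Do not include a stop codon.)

512

Pro: 4 codons.
Lys: 2 codons.
Gln: 2 codons.
Ala: 4 codons.
Lys: 2 codons.
Trp: 1 codon.
Cys: 2 codons.
Asp: 2 codons.
4 × 2 × 2 × 4 × 2 × 1 × 2 × 2 = 512.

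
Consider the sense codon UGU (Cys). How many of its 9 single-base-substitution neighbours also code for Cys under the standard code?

1

Position 1: none → 0 synonymous.
Position 2: none → 0 synonymous.
Position 3: UGC → 1 synonymous.
Total: 0 + 0 + 1 = 1.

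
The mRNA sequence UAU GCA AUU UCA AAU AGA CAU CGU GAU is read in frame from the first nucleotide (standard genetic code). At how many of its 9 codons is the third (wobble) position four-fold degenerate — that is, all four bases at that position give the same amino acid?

3

Codon 1 UAU (Tyr): third position 2-fold.
Codon 2 GCA (Ala): third position 4-fold.
Codon 3 AUU (Ile): third position 3-fold.
Codon 4 UCA (Ser): third position 4-fold.
Codon 5 AAU (Asn): third position 2-fold.
Codon 6 AGA (Arg): third position 2-fold.
Codon 7 CAU (His): third position 2-fold.
Codon 8 CGU (Arg): third position 4-fold.
Codon 9 GAU (Asp): third position 2-fold.
Four-fold degenerate third positions: 3.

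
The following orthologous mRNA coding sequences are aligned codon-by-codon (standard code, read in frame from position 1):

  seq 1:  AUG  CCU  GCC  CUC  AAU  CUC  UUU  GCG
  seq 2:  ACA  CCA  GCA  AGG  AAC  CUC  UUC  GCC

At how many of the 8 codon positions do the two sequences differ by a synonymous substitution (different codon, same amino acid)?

Codon 1: AUG Met / ACA Thr — nonsynonymous.
Codon 2: CCU Pro / CCA Pro — synonymous.
Codon 3: GCC Ala / GCA Ala — synonymous.
Codon 4: CUC Leu / AGG Arg — nonsynonymous.
Codon 5: AAU Asn / AAC Asn — synonymous.
Codon 6: CUC Leu / CUC Leu — identical.
Codon 7: UUU Phe / UUC Phe — synonymous.
Codon 8: GCG Ala / GCC Ala — synonymous.
Synonymous differences: 5.

5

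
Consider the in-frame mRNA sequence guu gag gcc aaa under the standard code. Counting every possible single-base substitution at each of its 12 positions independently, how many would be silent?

Codon 1 (GUU, Val): 3 synonymous substitutions.
Codon 2 (GAG, Glu): 1 synonymous substitution.
Codon 3 (GCC, Ala): 3 synonymous substitutions.
Codon 4 (AAA, Lys): 1 synonymous substitution.
Total: 3 + 1 + 3 + 1 = 8.

8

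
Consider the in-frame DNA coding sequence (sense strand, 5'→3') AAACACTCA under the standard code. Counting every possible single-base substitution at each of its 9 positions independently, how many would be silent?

Codon 1 (AAA, Lys): 1 synonymous substitution.
Codon 2 (CAC, His): 1 synonymous substitution.
Codon 3 (TCA, Ser): 3 synonymous substitutions.
Total: 1 + 1 + 3 = 5.

5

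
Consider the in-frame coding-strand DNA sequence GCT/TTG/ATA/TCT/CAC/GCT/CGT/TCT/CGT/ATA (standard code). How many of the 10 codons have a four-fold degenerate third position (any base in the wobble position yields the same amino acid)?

6

Codon 1 GCT (Ala): third position 4-fold.
Codon 2 TTG (Leu): third position 2-fold.
Codon 3 ATA (Ile): third position 3-fold.
Codon 4 TCT (Ser): third position 4-fold.
Codon 5 CAC (His): third position 2-fold.
Codon 6 GCT (Ala): third position 4-fold.
Codon 7 CGT (Arg): third position 4-fold.
Codon 8 TCT (Ser): third position 4-fold.
Codon 9 CGT (Arg): third position 4-fold.
Codon 10 ATA (Ile): third position 3-fold.
Four-fold degenerate third positions: 6.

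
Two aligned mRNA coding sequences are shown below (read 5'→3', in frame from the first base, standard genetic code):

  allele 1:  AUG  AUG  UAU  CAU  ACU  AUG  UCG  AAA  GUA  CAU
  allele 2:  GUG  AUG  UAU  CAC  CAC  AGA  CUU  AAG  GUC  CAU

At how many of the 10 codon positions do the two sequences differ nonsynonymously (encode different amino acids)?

4

Codon 1: AUG Met / GUG Val — nonsynonymous.
Codon 2: AUG Met / AUG Met — identical.
Codon 3: UAU Tyr / UAU Tyr — identical.
Codon 4: CAU His / CAC His — synonymous.
Codon 5: ACU Thr / CAC His — nonsynonymous.
Codon 6: AUG Met / AGA Arg — nonsynonymous.
Codon 7: UCG Ser / CUU Leu — nonsynonymous.
Codon 8: AAA Lys / AAG Lys — synonymous.
Codon 9: GUA Val / GUC Val — synonymous.
Codon 10: CAU His / CAU His — identical.
Nonsynonymous differences: 4.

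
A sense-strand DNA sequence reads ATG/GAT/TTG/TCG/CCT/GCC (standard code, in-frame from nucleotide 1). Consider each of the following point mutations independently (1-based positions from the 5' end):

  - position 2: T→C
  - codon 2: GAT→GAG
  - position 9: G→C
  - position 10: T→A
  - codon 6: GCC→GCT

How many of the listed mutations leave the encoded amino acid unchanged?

1

Codon 1: ATG (Met) → ACG (Thr) — missense.
Codon 2: GAT (Asp) → GAG (Glu) — missense.
Codon 3: TTG (Leu) → TTC (Phe) — missense.
Codon 4: TCG (Ser) → ACG (Thr) — missense.
Codon 6: GCC (Ala) → GCT (Ala) — synonymous.
Synonymous: 1 of 5.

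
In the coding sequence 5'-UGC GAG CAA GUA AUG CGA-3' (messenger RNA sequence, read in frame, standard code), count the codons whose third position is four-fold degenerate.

Codon 1 UGC (Cys): third position 2-fold.
Codon 2 GAG (Glu): third position 2-fold.
Codon 3 CAA (Gln): third position 2-fold.
Codon 4 GUA (Val): third position 4-fold.
Codon 5 AUG (Met): third position 1-fold.
Codon 6 CGA (Arg): third position 4-fold.
Four-fold degenerate third positions: 2.

2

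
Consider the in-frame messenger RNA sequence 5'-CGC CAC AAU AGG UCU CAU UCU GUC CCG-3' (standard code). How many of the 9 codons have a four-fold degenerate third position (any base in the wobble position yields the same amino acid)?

5

Codon 1 CGC (Arg): third position 4-fold.
Codon 2 CAC (His): third position 2-fold.
Codon 3 AAU (Asn): third position 2-fold.
Codon 4 AGG (Arg): third position 2-fold.
Codon 5 UCU (Ser): third position 4-fold.
Codon 6 CAU (His): third position 2-fold.
Codon 7 UCU (Ser): third position 4-fold.
Codon 8 GUC (Val): third position 4-fold.
Codon 9 CCG (Pro): third position 4-fold.
Four-fold degenerate third positions: 5.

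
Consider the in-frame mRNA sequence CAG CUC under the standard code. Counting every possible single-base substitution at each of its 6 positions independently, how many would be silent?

Codon 1 (CAG, Gln): 1 synonymous substitution.
Codon 2 (CUC, Leu): 3 synonymous substitutions.
Total: 1 + 3 = 4.

4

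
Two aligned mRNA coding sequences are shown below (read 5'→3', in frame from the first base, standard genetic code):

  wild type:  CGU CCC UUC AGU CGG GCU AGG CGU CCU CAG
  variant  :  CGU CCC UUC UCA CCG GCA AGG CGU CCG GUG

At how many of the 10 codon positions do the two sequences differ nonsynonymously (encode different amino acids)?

Codon 1: CGU Arg / CGU Arg — identical.
Codon 2: CCC Pro / CCC Pro — identical.
Codon 3: UUC Phe / UUC Phe — identical.
Codon 4: AGU Ser / UCA Ser — synonymous.
Codon 5: CGG Arg / CCG Pro — nonsynonymous.
Codon 6: GCU Ala / GCA Ala — synonymous.
Codon 7: AGG Arg / AGG Arg — identical.
Codon 8: CGU Arg / CGU Arg — identical.
Codon 9: CCU Pro / CCG Pro — synonymous.
Codon 10: CAG Gln / GUG Val — nonsynonymous.
Nonsynonymous differences: 2.

2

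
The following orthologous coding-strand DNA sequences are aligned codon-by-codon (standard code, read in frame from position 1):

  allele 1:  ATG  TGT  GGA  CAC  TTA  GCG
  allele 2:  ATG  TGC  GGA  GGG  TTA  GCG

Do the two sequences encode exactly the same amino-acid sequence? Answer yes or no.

no

Codon 1: ATG Met / ATG Met — identical.
Codon 2: TGT Cys / TGC Cys — synonymous.
Codon 3: GGA Gly / GGA Gly — identical.
Codon 4: CAC His / GGG Gly — nonsynonymous.
Codon 5: TTA Leu / TTA Leu — identical.
Codon 6: GCG Ala / GCG Ala — identical.
Nonsynonymous differences: 1 → different protein.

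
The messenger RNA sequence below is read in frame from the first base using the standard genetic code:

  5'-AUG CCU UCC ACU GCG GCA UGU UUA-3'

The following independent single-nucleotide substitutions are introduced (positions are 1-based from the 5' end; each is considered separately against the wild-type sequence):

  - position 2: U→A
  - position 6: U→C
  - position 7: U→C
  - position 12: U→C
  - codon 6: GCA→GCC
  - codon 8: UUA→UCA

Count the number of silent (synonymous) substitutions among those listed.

3

Codon 1: AUG (Met) → AAG (Lys) — missense.
Codon 2: CCU (Pro) → CCC (Pro) — synonymous.
Codon 3: UCC (Ser) → CCC (Pro) — missense.
Codon 4: ACU (Thr) → ACC (Thr) — synonymous.
Codon 6: GCA (Ala) → GCC (Ala) — synonymous.
Codon 8: UUA (Leu) → UCA (Ser) — missense.
Synonymous: 3 of 6.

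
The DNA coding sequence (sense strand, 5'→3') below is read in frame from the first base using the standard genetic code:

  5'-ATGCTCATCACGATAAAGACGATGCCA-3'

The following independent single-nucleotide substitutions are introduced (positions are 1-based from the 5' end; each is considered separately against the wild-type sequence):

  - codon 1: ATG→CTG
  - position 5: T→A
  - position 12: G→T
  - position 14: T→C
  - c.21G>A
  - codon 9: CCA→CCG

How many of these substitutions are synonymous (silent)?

3

Codon 1: ATG (Met) → CTG (Leu) — missense.
Codon 2: CTC (Leu) → CAC (His) — missense.
Codon 4: ACG (Thr) → ACT (Thr) — synonymous.
Codon 5: ATA (Ile) → ACA (Thr) — missense.
Codon 7: ACG (Thr) → ACA (Thr) — synonymous.
Codon 9: CCA (Pro) → CCG (Pro) — synonymous.
Synonymous: 3 of 6.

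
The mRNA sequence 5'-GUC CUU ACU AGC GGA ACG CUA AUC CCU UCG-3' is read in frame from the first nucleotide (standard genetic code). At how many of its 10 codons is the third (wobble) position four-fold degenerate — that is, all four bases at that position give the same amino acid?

8

Codon 1 GUC (Val): third position 4-fold.
Codon 2 CUU (Leu): third position 4-fold.
Codon 3 ACU (Thr): third position 4-fold.
Codon 4 AGC (Ser): third position 2-fold.
Codon 5 GGA (Gly): third position 4-fold.
Codon 6 ACG (Thr): third position 4-fold.
Codon 7 CUA (Leu): third position 4-fold.
Codon 8 AUC (Ile): third position 3-fold.
Codon 9 CCU (Pro): third position 4-fold.
Codon 10 UCG (Ser): third position 4-fold.
Four-fold degenerate third positions: 8.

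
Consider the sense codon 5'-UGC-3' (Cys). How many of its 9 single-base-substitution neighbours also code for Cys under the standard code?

Position 1: none → 0 synonymous.
Position 2: none → 0 synonymous.
Position 3: UGU → 1 synonymous.
Total: 0 + 0 + 1 = 1.

1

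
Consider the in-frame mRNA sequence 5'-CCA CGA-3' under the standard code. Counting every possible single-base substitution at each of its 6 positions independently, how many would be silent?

7

Codon 1 (CCA, Pro): 3 synonymous substitutions.
Codon 2 (CGA, Arg): 4 synonymous substitutions.
Total: 3 + 4 = 7.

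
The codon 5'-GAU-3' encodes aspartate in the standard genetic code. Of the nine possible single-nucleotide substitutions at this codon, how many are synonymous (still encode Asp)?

1

Position 1: none → 0 synonymous.
Position 2: none → 0 synonymous.
Position 3: GAC → 1 synonymous.
Total: 0 + 0 + 1 = 1.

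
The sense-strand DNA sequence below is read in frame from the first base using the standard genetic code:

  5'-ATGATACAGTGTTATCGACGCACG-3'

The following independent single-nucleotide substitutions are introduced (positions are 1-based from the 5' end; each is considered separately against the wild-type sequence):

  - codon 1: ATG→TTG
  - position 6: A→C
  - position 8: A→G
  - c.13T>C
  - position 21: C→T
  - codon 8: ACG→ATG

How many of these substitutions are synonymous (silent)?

Codon 1: ATG (Met) → TTG (Leu) — missense.
Codon 2: ATA (Ile) → ATC (Ile) — synonymous.
Codon 3: CAG (Gln) → CGG (Arg) — missense.
Codon 5: TAT (Tyr) → CAT (His) — missense.
Codon 7: CGC (Arg) → CGT (Arg) — synonymous.
Codon 8: ACG (Thr) → ATG (Met) — missense.
Synonymous: 2 of 6.

2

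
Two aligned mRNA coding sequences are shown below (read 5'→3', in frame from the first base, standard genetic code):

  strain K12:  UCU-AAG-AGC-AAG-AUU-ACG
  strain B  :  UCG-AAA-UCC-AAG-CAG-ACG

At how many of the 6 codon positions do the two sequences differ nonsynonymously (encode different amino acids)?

Codon 1: UCU Ser / UCG Ser — synonymous.
Codon 2: AAG Lys / AAA Lys — synonymous.
Codon 3: AGC Ser / UCC Ser — synonymous.
Codon 4: AAG Lys / AAG Lys — identical.
Codon 5: AUU Ile / CAG Gln — nonsynonymous.
Codon 6: ACG Thr / ACG Thr — identical.
Nonsynonymous differences: 1.

1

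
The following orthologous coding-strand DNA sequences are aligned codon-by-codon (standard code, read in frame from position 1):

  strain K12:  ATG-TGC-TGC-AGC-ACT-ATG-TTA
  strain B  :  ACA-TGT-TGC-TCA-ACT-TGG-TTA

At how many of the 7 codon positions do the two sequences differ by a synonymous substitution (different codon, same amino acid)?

Codon 1: ATG Met / ACA Thr — nonsynonymous.
Codon 2: TGC Cys / TGT Cys — synonymous.
Codon 3: TGC Cys / TGC Cys — identical.
Codon 4: AGC Ser / TCA Ser — synonymous.
Codon 5: ACT Thr / ACT Thr — identical.
Codon 6: ATG Met / TGG Trp — nonsynonymous.
Codon 7: TTA Leu / TTA Leu — identical.
Synonymous differences: 2.

2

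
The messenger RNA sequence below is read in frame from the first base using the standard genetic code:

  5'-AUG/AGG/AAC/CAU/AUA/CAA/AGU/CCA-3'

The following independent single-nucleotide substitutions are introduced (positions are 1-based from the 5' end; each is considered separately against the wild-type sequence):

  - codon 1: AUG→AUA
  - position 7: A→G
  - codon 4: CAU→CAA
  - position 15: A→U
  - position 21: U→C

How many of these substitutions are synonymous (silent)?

Codon 1: AUG (Met) → AUA (Ile) — missense.
Codon 3: AAC (Asn) → GAC (Asp) — missense.
Codon 4: CAU (His) → CAA (Gln) — missense.
Codon 5: AUA (Ile) → AUU (Ile) — synonymous.
Codon 7: AGU (Ser) → AGC (Ser) — synonymous.
Synonymous: 2 of 5.

2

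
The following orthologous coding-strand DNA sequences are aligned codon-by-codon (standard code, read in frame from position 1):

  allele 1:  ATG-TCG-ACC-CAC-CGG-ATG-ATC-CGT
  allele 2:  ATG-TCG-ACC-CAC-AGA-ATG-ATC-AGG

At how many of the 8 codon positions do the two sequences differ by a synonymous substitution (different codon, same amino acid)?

2

Codon 1: ATG Met / ATG Met — identical.
Codon 2: TCG Ser / TCG Ser — identical.
Codon 3: ACC Thr / ACC Thr — identical.
Codon 4: CAC His / CAC His — identical.
Codon 5: CGG Arg / AGA Arg — synonymous.
Codon 6: ATG Met / ATG Met — identical.
Codon 7: ATC Ile / ATC Ile — identical.
Codon 8: CGT Arg / AGG Arg — synonymous.
Synonymous differences: 2.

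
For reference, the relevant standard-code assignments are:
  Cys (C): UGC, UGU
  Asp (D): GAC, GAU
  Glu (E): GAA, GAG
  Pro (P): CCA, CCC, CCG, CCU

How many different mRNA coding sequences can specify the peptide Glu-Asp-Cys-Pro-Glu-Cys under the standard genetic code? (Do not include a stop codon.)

Glu: 2 codons.
Asp: 2 codons.
Cys: 2 codons.
Pro: 4 codons.
Glu: 2 codons.
Cys: 2 codons.
2 × 2 × 2 × 4 × 2 × 2 = 128.

128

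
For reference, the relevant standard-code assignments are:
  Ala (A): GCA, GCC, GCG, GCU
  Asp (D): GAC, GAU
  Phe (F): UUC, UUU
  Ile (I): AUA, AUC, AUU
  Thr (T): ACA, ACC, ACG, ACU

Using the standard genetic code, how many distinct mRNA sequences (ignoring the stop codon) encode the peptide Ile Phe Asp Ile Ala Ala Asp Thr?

Ile: 3 codons.
Phe: 2 codons.
Asp: 2 codons.
Ile: 3 codons.
Ala: 4 codons.
Ala: 4 codons.
Asp: 2 codons.
Thr: 4 codons.
3 × 2 × 2 × 3 × 4 × 4 × 2 × 4 = 4608.

4608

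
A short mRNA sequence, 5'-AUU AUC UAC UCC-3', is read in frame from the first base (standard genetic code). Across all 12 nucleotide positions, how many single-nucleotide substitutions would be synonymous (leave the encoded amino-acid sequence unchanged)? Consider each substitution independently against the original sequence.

Codon 1 (AUU, Ile): 2 synonymous substitutions.
Codon 2 (AUC, Ile): 2 synonymous substitutions.
Codon 3 (UAC, Tyr): 1 synonymous substitution.
Codon 4 (UCC, Ser): 3 synonymous substitutions.
Total: 2 + 2 + 1 + 3 = 8.

8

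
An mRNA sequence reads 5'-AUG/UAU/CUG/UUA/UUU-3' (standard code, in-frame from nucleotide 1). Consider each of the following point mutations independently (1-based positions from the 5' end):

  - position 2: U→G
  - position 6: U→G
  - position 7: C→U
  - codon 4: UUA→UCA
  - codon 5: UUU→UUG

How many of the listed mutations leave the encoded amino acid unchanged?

Codon 1: AUG (Met) → AGG (Arg) — missense.
Codon 2: UAU (Tyr) → UAG (Stop) — nonsense.
Codon 3: CUG (Leu) → UUG (Leu) — synonymous.
Codon 4: UUA (Leu) → UCA (Ser) — missense.
Codon 5: UUU (Phe) → UUG (Leu) — missense.
Synonymous: 1 of 5.

1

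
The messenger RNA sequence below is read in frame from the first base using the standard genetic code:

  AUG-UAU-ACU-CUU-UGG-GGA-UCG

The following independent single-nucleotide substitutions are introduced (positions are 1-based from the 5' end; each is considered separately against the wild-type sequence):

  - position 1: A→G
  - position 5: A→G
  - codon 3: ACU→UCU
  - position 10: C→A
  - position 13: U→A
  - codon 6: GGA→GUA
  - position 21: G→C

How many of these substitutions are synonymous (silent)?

1

Codon 1: AUG (Met) → GUG (Val) — missense.
Codon 2: UAU (Tyr) → UGU (Cys) — missense.
Codon 3: ACU (Thr) → UCU (Ser) — missense.
Codon 4: CUU (Leu) → AUU (Ile) — missense.
Codon 5: UGG (Trp) → AGG (Arg) — missense.
Codon 6: GGA (Gly) → GUA (Val) — missense.
Codon 7: UCG (Ser) → UCC (Ser) — synonymous.
Synonymous: 1 of 7.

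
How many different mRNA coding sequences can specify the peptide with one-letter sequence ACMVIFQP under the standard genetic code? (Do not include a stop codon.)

1536

Ala: 4 codons.
Cys: 2 codons.
Met: 1 codon.
Val: 4 codons.
Ile: 3 codons.
Phe: 2 codons.
Gln: 2 codons.
Pro: 4 codons.
4 × 2 × 1 × 4 × 3 × 2 × 2 × 4 = 1536.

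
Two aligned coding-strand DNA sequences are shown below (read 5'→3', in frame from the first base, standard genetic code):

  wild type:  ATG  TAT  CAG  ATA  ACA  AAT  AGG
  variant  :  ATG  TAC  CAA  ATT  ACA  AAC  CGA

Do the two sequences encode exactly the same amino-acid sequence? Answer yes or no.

yes

Codon 1: ATG Met / ATG Met — identical.
Codon 2: TAT Tyr / TAC Tyr — synonymous.
Codon 3: CAG Gln / CAA Gln — synonymous.
Codon 4: ATA Ile / ATT Ile — synonymous.
Codon 5: ACA Thr / ACA Thr — identical.
Codon 6: AAT Asn / AAC Asn — synonymous.
Codon 7: AGG Arg / CGA Arg — synonymous.
Nonsynonymous differences: 0 → same protein.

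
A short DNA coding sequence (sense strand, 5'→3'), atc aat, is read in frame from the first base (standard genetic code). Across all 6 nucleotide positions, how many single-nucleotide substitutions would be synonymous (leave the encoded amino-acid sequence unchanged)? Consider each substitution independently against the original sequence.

3

Codon 1 (ATC, Ile): 2 synonymous substitutions.
Codon 2 (AAT, Asn): 1 synonymous substitution.
Total: 2 + 1 = 3.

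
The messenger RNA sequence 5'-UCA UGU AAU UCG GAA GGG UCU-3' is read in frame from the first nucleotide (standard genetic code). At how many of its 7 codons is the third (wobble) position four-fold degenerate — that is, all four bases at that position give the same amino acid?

Codon 1 UCA (Ser): third position 4-fold.
Codon 2 UGU (Cys): third position 2-fold.
Codon 3 AAU (Asn): third position 2-fold.
Codon 4 UCG (Ser): third position 4-fold.
Codon 5 GAA (Glu): third position 2-fold.
Codon 6 GGG (Gly): third position 4-fold.
Codon 7 UCU (Ser): third position 4-fold.
Four-fold degenerate third positions: 4.

4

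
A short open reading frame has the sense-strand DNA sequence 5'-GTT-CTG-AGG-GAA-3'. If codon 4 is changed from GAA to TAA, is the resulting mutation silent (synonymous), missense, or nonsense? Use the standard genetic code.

Position 10 falls in codon 4: GAA → Glu.
After the substitution the codon is TAA → Stop.
The new codon is a stop codon, so this is a nonsense mutation.

nonsense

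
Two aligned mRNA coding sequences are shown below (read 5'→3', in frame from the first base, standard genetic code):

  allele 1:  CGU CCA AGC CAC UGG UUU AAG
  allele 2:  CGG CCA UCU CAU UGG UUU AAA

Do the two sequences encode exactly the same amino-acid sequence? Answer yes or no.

Codon 1: CGU Arg / CGG Arg — synonymous.
Codon 2: CCA Pro / CCA Pro — identical.
Codon 3: AGC Ser / UCU Ser — synonymous.
Codon 4: CAC His / CAU His — synonymous.
Codon 5: UGG Trp / UGG Trp — identical.
Codon 6: UUU Phe / UUU Phe — identical.
Codon 7: AAG Lys / AAA Lys — synonymous.
Nonsynonymous differences: 0 → same protein.

yes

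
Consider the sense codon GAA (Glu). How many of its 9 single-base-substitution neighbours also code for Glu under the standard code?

Position 1: none → 0 synonymous.
Position 2: none → 0 synonymous.
Position 3: GAG → 1 synonymous.
Total: 0 + 0 + 1 = 1.

1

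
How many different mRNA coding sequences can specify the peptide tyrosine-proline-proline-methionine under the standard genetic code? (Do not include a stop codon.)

Tyr: 2 codons.
Pro: 4 codons.
Pro: 4 codons.
Met: 1 codon.
2 × 4 × 4 × 1 = 32.

32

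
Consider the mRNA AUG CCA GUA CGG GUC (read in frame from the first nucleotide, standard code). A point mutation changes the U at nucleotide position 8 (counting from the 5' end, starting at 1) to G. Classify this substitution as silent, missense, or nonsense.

Position 8 falls in codon 3: GUA → Val.
After the substitution the codon is GGA → Gly.
Val ≠ Gly, so this is a missense mutation.

missense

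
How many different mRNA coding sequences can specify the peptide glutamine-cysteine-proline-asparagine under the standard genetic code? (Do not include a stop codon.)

Gln: 2 codons.
Cys: 2 codons.
Pro: 4 codons.
Asn: 2 codons.
2 × 2 × 4 × 2 = 32.

32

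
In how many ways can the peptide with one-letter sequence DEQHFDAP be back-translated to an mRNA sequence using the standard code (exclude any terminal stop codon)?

1024

Asp: 2 codons.
Glu: 2 codons.
Gln: 2 codons.
His: 2 codons.
Phe: 2 codons.
Asp: 2 codons.
Ala: 4 codons.
Pro: 4 codons.
2 × 2 × 2 × 2 × 2 × 2 × 4 × 4 = 1024.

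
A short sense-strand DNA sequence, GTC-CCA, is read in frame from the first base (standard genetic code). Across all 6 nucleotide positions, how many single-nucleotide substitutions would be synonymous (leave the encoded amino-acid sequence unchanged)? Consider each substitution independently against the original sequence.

6

Codon 1 (GTC, Val): 3 synonymous substitutions.
Codon 2 (CCA, Pro): 3 synonymous substitutions.
Total: 3 + 3 = 6.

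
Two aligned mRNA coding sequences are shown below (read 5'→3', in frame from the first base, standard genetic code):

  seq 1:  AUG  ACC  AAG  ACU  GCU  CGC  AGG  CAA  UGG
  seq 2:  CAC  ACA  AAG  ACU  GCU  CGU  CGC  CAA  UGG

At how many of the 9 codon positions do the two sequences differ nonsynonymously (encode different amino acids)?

Codon 1: AUG Met / CAC His — nonsynonymous.
Codon 2: ACC Thr / ACA Thr — synonymous.
Codon 3: AAG Lys / AAG Lys — identical.
Codon 4: ACU Thr / ACU Thr — identical.
Codon 5: GCU Ala / GCU Ala — identical.
Codon 6: CGC Arg / CGU Arg — synonymous.
Codon 7: AGG Arg / CGC Arg — synonymous.
Codon 8: CAA Gln / CAA Gln — identical.
Codon 9: UGG Trp / UGG Trp — identical.
Nonsynonymous differences: 1.

1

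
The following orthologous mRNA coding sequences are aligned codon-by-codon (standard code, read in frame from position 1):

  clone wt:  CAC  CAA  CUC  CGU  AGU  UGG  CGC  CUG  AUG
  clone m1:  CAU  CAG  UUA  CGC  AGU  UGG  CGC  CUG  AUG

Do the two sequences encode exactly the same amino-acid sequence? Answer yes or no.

yes

Codon 1: CAC His / CAU His — synonymous.
Codon 2: CAA Gln / CAG Gln — synonymous.
Codon 3: CUC Leu / UUA Leu — synonymous.
Codon 4: CGU Arg / CGC Arg — synonymous.
Codon 5: AGU Ser / AGU Ser — identical.
Codon 6: UGG Trp / UGG Trp — identical.
Codon 7: CGC Arg / CGC Arg — identical.
Codon 8: CUG Leu / CUG Leu — identical.
Codon 9: AUG Met / AUG Met — identical.
Nonsynonymous differences: 0 → same protein.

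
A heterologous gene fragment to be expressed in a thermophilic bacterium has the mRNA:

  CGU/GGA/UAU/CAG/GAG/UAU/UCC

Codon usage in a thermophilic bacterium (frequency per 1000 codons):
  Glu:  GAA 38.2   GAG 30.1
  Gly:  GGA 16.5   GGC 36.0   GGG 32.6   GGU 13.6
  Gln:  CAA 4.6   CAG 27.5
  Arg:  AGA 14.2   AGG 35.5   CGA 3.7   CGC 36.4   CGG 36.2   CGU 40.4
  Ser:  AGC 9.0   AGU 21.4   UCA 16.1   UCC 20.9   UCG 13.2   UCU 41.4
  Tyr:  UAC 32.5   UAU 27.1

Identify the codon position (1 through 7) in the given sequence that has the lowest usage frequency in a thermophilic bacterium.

Codon 1 CGU (Arg): 40.4 per 1000.
Codon 2 GGA (Gly): 16.5 per 1000.
Codon 3 UAU (Tyr): 27.1 per 1000.
Codon 4 CAG (Gln): 27.5 per 1000.
Codon 5 GAG (Glu): 30.1 per 1000.
Codon 6 UAU (Tyr): 27.1 per 1000.
Codon 7 UCC (Ser): 20.9 per 1000.
Lowest frequency is 16.5 at codon 2.

2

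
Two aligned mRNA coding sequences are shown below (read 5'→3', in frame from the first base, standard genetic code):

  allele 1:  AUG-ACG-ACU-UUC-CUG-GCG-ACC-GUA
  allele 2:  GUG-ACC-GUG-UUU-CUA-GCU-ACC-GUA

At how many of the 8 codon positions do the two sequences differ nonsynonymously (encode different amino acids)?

Codon 1: AUG Met / GUG Val — nonsynonymous.
Codon 2: ACG Thr / ACC Thr — synonymous.
Codon 3: ACU Thr / GUG Val — nonsynonymous.
Codon 4: UUC Phe / UUU Phe — synonymous.
Codon 5: CUG Leu / CUA Leu — synonymous.
Codon 6: GCG Ala / GCU Ala — synonymous.
Codon 7: ACC Thr / ACC Thr — identical.
Codon 8: GUA Val / GUA Val — identical.
Nonsynonymous differences: 2.

2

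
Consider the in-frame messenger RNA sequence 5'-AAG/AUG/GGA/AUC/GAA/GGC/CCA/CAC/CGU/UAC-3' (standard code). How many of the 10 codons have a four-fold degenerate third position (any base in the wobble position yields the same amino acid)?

Codon 1 AAG (Lys): third position 2-fold.
Codon 2 AUG (Met): third position 1-fold.
Codon 3 GGA (Gly): third position 4-fold.
Codon 4 AUC (Ile): third position 3-fold.
Codon 5 GAA (Glu): third position 2-fold.
Codon 6 GGC (Gly): third position 4-fold.
Codon 7 CCA (Pro): third position 4-fold.
Codon 8 CAC (His): third position 2-fold.
Codon 9 CGU (Arg): third position 4-fold.
Codon 10 UAC (Tyr): third position 2-fold.
Four-fold degenerate third positions: 4.

4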